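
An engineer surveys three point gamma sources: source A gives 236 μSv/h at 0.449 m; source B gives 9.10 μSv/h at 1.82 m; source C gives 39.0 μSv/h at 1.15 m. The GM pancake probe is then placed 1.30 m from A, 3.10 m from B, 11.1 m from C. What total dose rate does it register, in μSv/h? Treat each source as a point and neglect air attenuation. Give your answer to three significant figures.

31.7 μSv/h

By superposition, sum each source's inverse-square contribution:
A: 236 × (0.449/1.30)² = 28.15 μSv/h
B: 9.10 × (1.82/3.10)² = 3.137 μSv/h
C: 39.0 × (1.15/11.1)² = 0.4186 μSv/h
Total = 28.15 + 3.137 + 0.4186 = 31.71 μSv/h.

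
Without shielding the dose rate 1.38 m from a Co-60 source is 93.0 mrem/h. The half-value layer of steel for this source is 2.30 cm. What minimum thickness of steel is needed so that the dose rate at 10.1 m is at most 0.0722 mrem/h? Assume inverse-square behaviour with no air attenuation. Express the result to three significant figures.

10.6 cm

At 10.1 m, distance alone gives (1.38/10.1)² = 0.01867, so 93.0 × 0.01867 = 1.736 mrem/h.
Further attenuation needed: 1.736/0.0722 = 24.04.
n = log₂(24.04) = 4.587 half-value layers.
Thickness = 4.587 × 2.30 cm = 10.55 cm.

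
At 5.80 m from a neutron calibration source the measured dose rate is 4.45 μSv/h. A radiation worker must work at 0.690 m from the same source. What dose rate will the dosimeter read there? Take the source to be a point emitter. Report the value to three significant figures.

314 μSv/h

Using I₁d₁² = I₂d₂², scaling from 5.80 m to 0.690 m:
(5.80/0.690)² = 70.66, so 4.45 × 70.66 = 314.4 μSv/h.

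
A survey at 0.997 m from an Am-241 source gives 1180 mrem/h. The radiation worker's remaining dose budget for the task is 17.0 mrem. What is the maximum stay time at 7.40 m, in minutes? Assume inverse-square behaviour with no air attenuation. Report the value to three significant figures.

47.6 min

By the inverse-square law, rate at 7.40 m:
1180 × (0.997/7.40)² = 1180 × 0.01815 = 21.42 mrem/h.
Stay time = 17.0 mrem ÷ 21.42 mrem/h = 0.7937 h = 47.62 min.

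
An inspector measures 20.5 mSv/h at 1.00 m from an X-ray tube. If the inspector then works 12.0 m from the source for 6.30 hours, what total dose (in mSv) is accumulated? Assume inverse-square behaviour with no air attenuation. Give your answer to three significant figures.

0.897 mSv

Using I₁d₁² = I₂d₂², rate at 12.0 m:
20.5 × (1.00/12.0)² = 20.5 × 0.006944 = 0.1424 mSv/h.
Dose = rate × time = 0.1424 mSv/h × 6.300 h = 0.8971 mSv.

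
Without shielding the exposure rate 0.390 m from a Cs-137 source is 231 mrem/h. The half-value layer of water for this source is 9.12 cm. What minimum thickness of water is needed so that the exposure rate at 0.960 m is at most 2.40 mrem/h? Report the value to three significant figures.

36.4 cm

At 0.960 m, distance alone gives (0.390/0.960)² = 0.1650, so 231 × 0.1650 = 38.12 mrem/h.
Further attenuation needed: 38.12/2.40 = 15.88.
n = log₂(15.88) = 3.989 half-value layers.
Thickness = 3.989 × 9.12 cm = 36.38 cm.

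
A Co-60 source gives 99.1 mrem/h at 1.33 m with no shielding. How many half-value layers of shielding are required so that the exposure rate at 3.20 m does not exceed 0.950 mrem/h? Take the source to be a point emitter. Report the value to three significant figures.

At 3.20 m, distance alone gives (1.33/3.20)² = 0.1727, so 99.1 × 0.1727 = 17.11 mrem/h.
Further attenuation needed: 17.11/0.950 = 18.01.
n = log₂(18.01) = 4.171 half-value layers.

4.17 half-value layers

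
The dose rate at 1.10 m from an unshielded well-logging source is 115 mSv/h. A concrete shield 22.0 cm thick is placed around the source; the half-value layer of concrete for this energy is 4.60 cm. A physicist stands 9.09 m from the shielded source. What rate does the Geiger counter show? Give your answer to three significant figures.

Distance alone: (1.10/9.09)² = 0.01464, so 115 × 0.01464 = 1.684 mSv/h.
Shield: 22.0/4.60 = 4.783 half-value layers → attenuation 2^(−4.783) = 0.03632.
Combined: 1.684 × 0.03632 = 0.06116 mSv/h.

0.0612 mSv/h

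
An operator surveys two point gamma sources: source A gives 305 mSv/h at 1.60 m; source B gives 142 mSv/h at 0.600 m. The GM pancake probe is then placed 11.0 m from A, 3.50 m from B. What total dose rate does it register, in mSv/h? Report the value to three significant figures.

By superposition, sum each source's inverse-square contribution:
A: 305 × (1.60/11.0)² = 6.453 mSv/h
B: 142 × (0.600/3.50)² = 4.173 mSv/h
Total = 6.453 + 4.173 = 10.63 mSv/h.

10.6 mSv/h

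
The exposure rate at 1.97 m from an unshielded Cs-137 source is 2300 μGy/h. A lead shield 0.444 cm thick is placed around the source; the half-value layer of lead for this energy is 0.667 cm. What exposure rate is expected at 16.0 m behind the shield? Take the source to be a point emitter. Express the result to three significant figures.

22.0 μGy/h

Distance alone: 2300 × (1.97/16.0)² = 2300 × 0.01516 = 34.87 μGy/h.
Shield: 0.444/0.667 = 0.6657 half-value layers → attenuation 2^(−0.6657) = 0.6304.
Combined: 34.87 × 0.6304 = 21.98 μGy/h.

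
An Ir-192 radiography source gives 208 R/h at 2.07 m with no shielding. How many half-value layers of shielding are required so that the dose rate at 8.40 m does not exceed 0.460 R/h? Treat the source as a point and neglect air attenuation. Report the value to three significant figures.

At 8.40 m, distance alone gives (2.07/8.40)² = 0.06073, so 208 × 0.06073 = 12.63 R/h.
Further attenuation needed: 12.63/0.460 = 27.46.
n = log₂(27.46) = 4.779 half-value layers.

4.78 half-value layers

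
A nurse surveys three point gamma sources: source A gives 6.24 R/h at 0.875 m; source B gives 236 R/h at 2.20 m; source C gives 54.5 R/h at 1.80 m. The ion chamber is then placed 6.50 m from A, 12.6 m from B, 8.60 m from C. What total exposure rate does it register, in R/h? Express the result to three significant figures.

9.70 R/h

Each source contributes Iᵢ·(dᵢ/rᵢ)²; contributions add.
A: 6.24 × (0.875/6.50)² = 0.1131 R/h
B: 236 × (2.20/12.6)² = 7.195 R/h
C: 54.5 × (1.80/8.60)² = 2.388 R/h
Total = 0.1131 + 7.195 + 2.388 = 9.696 R/h.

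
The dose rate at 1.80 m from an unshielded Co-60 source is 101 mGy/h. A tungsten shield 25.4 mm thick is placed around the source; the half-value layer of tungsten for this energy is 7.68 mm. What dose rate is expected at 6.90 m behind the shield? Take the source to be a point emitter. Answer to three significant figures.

Distance alone: (1.80/6.90)² = 0.06805, so 101 × 0.06805 = 6.873 mGy/h.
Shield: 25.4/7.68 = 3.307 half-value layers → attenuation 2^(−3.307) = 0.1010.
Combined: 6.873 × 0.1010 = 0.6942 mGy/h.

0.694 mGy/h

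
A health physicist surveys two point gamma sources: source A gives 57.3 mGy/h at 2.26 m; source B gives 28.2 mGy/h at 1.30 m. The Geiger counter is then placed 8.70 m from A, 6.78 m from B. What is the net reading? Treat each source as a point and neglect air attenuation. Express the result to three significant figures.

4.90 mGy/h

By superposition, sum each source's inverse-square contribution:
A: 57.3 × (2.26/8.70)² = 3.867 mGy/h
B: 28.2 × (1.30/6.78)² = 1.037 mGy/h
Total = 3.867 + 1.037 = 4.904 mGy/h.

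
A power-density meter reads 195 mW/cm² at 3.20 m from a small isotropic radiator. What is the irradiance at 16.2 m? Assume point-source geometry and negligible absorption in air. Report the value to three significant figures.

By the inverse-square law, the rate at 16.2 m is
(3.20/16.2)² = 0.03902, so 195 × 0.03902 = 7.609 mW/cm².

7.61 mW/cm²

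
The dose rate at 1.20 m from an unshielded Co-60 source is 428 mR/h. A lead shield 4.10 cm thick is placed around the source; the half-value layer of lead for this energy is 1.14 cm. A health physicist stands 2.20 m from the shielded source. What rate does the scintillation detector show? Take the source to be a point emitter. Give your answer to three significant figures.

Distance alone: 428 × (1.20/2.20)² = 428 × 0.2975 = 127.3 mR/h.
Shield: 4.10/1.14 = 3.596 half-value layers → attenuation 2^(−3.596) = 0.08270.
Combined: 127.3 × 0.08270 = 10.53 mR/h.

10.5 mR/h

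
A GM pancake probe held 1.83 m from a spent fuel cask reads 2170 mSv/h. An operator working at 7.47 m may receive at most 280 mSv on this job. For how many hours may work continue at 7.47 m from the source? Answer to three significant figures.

2.15 h

Intensity scales as (d₁/d₂)², so rate at 7.47 m:
(1.83/7.47)² = 0.06002, so 2170 × 0.06002 = 130.2 mSv/h.
Stay time = 280 mSv ÷ 130.2 mSv/h = 2.151 h.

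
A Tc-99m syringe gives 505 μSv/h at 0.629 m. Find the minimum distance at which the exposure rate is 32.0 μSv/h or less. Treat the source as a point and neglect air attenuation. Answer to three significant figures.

By the inverse-square law, d₂ = d₁·√(I₁/I₂).
I₁/I₂ = 505/32.0 = 15.78, so d₂ = 0.629 × √15.78 = 2.499 m.

2.50 m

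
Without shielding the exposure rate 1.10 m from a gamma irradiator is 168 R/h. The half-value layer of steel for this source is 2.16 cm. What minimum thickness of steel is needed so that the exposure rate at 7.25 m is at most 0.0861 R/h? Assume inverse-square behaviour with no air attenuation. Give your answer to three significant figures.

11.9 cm

At 7.25 m, distance alone gives (1.10/7.25)² = 0.02302, so 168 × 0.02302 = 3.867 R/h.
Further attenuation needed: 3.867/0.0861 = 44.91.
n = log₂(44.91) = 5.489 half-value layers.
Thickness = 5.489 × 2.16 cm = 11.86 cm.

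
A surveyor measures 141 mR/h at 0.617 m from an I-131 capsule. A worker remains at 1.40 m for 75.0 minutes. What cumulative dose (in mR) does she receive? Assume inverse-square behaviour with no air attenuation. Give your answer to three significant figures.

34.2 mR

Using I₁d₁² = I₂d₂², rate at 1.40 m:
(0.617/1.40)² = 0.1942, so 141 × 0.1942 = 27.38 mR/h.
Dose = rate × time = 27.38 mR/h × 1.250 h = 34.23 mR.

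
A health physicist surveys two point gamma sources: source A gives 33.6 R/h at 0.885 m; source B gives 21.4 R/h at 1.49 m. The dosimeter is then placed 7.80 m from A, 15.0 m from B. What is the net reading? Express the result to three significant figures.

0.644 R/h

By superposition, sum each source's inverse-square contribution:
A: 33.6 × (0.885/7.80)² = 0.4326 R/h
B: 21.4 × (1.49/15.0)² = 0.2112 R/h
Total = 0.4326 + 0.2112 = 0.6438 R/h.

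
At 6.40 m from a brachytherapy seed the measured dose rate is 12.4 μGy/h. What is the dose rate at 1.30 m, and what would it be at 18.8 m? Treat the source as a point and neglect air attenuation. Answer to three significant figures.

301 μGy/h; 1.44 μGy/h

Using I₁d₁² = I₂d₂²,
At 1.30 m: 12.4 × (6.40/1.30)² = 12.4 × 24.24 = 300.6 μGy/h
At 18.8 m: (1.30/18.8)² = 0.004782, so 300.6 × 0.004782 = 1.437 μGy/h.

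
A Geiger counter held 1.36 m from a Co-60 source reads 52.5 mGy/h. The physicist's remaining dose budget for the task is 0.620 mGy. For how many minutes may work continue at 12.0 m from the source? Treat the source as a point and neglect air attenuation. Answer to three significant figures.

55.2 min

Using I₁d₁² = I₂d₂², rate at 12.0 m:
(1.36/12.0)² = 0.01284, so 52.5 × 0.01284 = 0.6741 mGy/h.
Stay time = 0.620 mGy ÷ 0.6741 mGy/h = 0.9197 h = 55.18 min.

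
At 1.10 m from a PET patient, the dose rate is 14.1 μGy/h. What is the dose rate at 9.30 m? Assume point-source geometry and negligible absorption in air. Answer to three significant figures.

Since intensity falls as 1/r², the rate at 9.30 m is
14.1 × (1.10/9.30)² = 14.1 × 0.01399 = 0.1973 μGy/h.

0.197 μGy/h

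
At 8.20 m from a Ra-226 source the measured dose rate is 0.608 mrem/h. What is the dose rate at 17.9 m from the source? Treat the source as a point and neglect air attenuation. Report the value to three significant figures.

Intensity scales as (d₁/d₂)², so scaling from 8.20 m to 17.9 m:
(8.20/17.9)² = 0.2099, so 0.608 × 0.2099 = 0.1276 mrem/h.

0.128 mrem/h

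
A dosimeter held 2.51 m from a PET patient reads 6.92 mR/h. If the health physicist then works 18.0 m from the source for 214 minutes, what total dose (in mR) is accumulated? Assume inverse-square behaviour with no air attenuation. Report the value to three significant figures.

0.480 mR

Applying the 1/r² law, rate at 18.0 m:
(2.51/18.0)² = 0.01944, so 6.92 × 0.01944 = 0.1345 mR/h.
Dose = rate × time = 0.1345 mR/h × 3.567 h = 0.4798 mR.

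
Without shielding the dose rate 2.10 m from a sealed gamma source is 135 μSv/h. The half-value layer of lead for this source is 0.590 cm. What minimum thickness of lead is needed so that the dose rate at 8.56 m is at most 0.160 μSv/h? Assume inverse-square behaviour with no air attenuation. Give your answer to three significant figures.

3.34 cm

At 8.56 m, distance alone gives (2.10/8.56)² = 0.06019, so 135 × 0.06019 = 8.126 μSv/h.
Further attenuation needed: 8.126/0.160 = 50.79.
n = log₂(50.79) = 5.666 half-value layers.
Thickness = 5.666 × 0.590 cm = 3.343 cm.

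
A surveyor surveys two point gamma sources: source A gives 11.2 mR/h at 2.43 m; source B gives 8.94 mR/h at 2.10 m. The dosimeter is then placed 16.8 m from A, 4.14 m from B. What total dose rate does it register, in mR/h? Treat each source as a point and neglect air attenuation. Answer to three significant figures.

By superposition, sum each source's inverse-square contribution:
A: 11.2 × (2.43/16.8)² = 0.2343 mR/h
B: 8.94 × (2.10/4.14)² = 2.300 mR/h
Total = 0.2343 + 2.300 = 2.534 mR/h.

2.53 mR/h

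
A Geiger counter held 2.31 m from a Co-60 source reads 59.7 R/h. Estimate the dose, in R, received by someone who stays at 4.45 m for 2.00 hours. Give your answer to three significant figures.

32.2 R

Since intensity falls as 1/r², rate at 4.45 m:
59.7 × (2.31/4.45)² = 59.7 × 0.2695 = 16.09 R/h.
Dose = rate × time = 16.09 R/h × 2.000 h = 32.18 R.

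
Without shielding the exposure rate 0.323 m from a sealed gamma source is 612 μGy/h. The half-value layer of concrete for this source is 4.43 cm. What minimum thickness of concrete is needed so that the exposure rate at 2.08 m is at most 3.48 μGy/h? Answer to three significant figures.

9.23 cm

At 2.08 m, distance alone gives (0.323/2.08)² = 0.02411, so 612 × 0.02411 = 14.76 μGy/h.
Further attenuation needed: 14.76/3.48 = 4.241.
n = log₂(4.241) = 2.084 half-value layers.
Thickness = 2.084 × 4.43 cm = 9.232 cm.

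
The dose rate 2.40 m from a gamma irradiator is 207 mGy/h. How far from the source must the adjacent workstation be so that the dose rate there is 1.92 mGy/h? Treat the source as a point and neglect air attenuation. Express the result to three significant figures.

24.9 m

Applying the 1/r² law, d₂ = d₁·√(I₁/I₂).
I₁/I₂ = 207/1.92 = 107.8, so d₂ = 2.40 × √107.8 = 24.92 m.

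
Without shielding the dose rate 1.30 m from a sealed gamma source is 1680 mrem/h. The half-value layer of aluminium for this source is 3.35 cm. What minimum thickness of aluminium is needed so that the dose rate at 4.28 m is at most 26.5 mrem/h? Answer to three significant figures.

At 4.28 m, distance alone gives 1680 × (1.30/4.28)² = 1680 × 0.09226 = 155.0 mrem/h.
Further attenuation needed: 155.0/26.5 = 5.849.
n = log₂(5.849) = 2.548 half-value layers.
Thickness = 2.548 × 3.35 cm = 8.536 cm.

8.54 cm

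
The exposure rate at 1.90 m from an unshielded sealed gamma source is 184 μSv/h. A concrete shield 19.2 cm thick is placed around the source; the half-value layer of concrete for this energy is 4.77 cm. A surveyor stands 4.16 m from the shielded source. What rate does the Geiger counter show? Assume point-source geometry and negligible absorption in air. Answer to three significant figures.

2.36 μSv/h

Distance alone: 184 × (1.90/4.16)² = 184 × 0.2086 = 38.38 μSv/h.
Shield: 19.2/4.77 = 4.025 half-value layers → attenuation 2^(−4.025) = 0.06143.
Combined: 38.38 × 0.06143 = 2.358 μSv/h.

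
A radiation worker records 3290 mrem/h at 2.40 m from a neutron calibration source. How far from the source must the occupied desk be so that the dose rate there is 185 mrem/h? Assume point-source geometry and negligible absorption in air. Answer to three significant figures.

10.1 m

Since intensity falls as 1/r², d₂ = d₁·√(I₁/I₂).
I₁/I₂ = 3290/185 = 17.78, so d₂ = 2.40 × √17.78 = 10.12 m.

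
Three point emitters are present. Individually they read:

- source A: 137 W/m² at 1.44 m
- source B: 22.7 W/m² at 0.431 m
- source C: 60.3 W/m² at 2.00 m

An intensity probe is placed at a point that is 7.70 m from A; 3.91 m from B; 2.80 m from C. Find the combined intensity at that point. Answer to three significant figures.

Each source contributes Iᵢ·(dᵢ/rᵢ)²; contributions add.
A: 137 × (1.44/7.70)² = 4.791 W/m²
B: 22.7 × (0.431/3.91)² = 0.2758 W/m²
C: 60.3 × (2.00/2.80)² = 30.77 W/m²
Total = 4.791 + 0.2758 + 30.77 = 35.84 W/m².

35.8 W/m²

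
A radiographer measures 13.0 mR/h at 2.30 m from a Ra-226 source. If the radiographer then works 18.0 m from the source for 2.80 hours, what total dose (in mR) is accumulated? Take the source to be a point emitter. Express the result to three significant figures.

0.594 mR

Using I₁d₁² = I₂d₂², rate at 18.0 m:
(2.30/18.0)² = 0.01633, so 13.0 × 0.01633 = 0.2123 mR/h.
Dose = rate × time = 0.2123 mR/h × 2.800 h = 0.5944 mR.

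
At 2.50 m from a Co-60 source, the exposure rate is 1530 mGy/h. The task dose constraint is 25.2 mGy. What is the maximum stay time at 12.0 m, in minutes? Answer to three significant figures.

22.8 min

Since intensity falls as 1/r², rate at 12.0 m:
(2.50/12.0)² = 0.04340, so 1530 × 0.04340 = 66.40 mGy/h.
Stay time = 25.2 mGy ÷ 66.40 mGy/h = 0.3795 h = 22.77 min.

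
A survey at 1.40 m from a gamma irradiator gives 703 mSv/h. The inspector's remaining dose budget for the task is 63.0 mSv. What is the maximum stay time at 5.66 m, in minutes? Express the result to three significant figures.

87.9 min

Applying the 1/r² law, rate at 5.66 m:
(1.40/5.66)² = 0.06118, so 703 × 0.06118 = 43.01 mSv/h.
Stay time = 63.0 mSv ÷ 43.01 mSv/h = 1.465 h = 87.90 min.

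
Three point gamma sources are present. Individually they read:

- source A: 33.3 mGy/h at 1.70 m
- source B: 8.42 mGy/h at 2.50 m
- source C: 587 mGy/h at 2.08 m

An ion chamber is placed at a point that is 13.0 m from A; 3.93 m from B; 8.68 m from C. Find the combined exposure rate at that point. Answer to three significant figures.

By superposition, sum each source's inverse-square contribution:
A: 33.3 × (1.70/13.0)² = 0.5694 mGy/h
B: 8.42 × (2.50/3.93)² = 3.407 mGy/h
C: 587 × (2.08/8.68)² = 33.71 mGy/h
Total = 0.5694 + 3.407 + 33.71 = 37.69 mGy/h.

37.7 mGy/h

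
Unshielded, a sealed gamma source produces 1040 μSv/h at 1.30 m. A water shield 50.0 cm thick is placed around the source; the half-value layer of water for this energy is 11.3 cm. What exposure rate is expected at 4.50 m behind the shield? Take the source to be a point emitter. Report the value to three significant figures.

Distance alone: 1040 × (1.30/4.50)² = 1040 × 0.08346 = 86.80 μSv/h.
Shield: 50.0/11.3 = 4.425 half-value layers → attenuation 2^(−4.425) = 0.04655.
Combined: 86.80 × 0.04655 = 4.041 μSv/h.

4.04 μSv/h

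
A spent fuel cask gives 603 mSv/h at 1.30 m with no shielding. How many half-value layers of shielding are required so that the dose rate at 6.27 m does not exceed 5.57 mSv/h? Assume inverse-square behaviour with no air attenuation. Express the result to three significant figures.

2.22 half-value layers

At 6.27 m, distance alone gives (1.30/6.27)² = 0.04299, so 603 × 0.04299 = 25.92 mSv/h.
Further attenuation needed: 25.92/5.57 = 4.654.
n = log₂(4.654) = 2.218 half-value layers.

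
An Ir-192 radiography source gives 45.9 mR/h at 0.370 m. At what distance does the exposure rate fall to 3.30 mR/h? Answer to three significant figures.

1.38 m

By the inverse-square law, d₂ = d₁·√(I₁/I₂).
I₁/I₂ = 45.9/3.30 = 13.91, so d₂ = 0.370 × √13.91 = 1.380 m.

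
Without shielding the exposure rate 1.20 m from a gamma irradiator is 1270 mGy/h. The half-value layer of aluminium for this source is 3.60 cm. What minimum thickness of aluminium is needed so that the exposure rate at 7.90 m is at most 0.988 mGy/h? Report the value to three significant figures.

At 7.90 m, distance alone gives 1270 × (1.20/7.90)² = 1270 × 0.02307 = 29.30 mGy/h.
Further attenuation needed: 29.30/0.988 = 29.66.
n = log₂(29.66) = 4.890 half-value layers.
Thickness = 4.890 × 3.60 cm = 17.60 cm.

17.6 cm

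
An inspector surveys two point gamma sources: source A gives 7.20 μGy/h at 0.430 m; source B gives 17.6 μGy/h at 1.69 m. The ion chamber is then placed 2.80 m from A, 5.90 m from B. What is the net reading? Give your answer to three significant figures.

1.61 μGy/h

Each source contributes Iᵢ·(dᵢ/rᵢ)²; contributions add.
A: 7.20 × (0.430/2.80)² = 0.1698 μGy/h
B: 17.6 × (1.69/5.90)² = 1.444 μGy/h
Total = 0.1698 + 1.444 = 1.614 μGy/h.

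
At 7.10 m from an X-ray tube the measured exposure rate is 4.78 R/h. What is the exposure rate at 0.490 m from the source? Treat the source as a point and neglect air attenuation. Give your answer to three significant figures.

Since intensity falls as 1/r², scaling from 7.10 m to 0.490 m:
4.78 × (7.10/0.490)² = 4.78 × 210.0 = 1004 R/h.

1000 R/h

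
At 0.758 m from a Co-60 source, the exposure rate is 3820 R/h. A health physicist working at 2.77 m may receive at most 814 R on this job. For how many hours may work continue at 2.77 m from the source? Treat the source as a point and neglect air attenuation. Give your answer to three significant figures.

2.85 h

Applying the 1/r² law, rate at 2.77 m:
(0.758/2.77)² = 0.07488, so 3820 × 0.07488 = 286.0 R/h.
Stay time = 814 R ÷ 286.0 R/h = 2.846 h.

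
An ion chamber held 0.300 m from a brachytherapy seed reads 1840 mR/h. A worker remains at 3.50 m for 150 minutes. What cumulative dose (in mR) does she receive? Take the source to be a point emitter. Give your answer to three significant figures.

By the inverse-square law, rate at 3.50 m:
1840 × (0.300/3.50)² = 1840 × 0.007347 = 13.52 mR/h.
Dose = rate × time = 13.52 mR/h × 2.500 h = 33.80 mR.

33.8 mR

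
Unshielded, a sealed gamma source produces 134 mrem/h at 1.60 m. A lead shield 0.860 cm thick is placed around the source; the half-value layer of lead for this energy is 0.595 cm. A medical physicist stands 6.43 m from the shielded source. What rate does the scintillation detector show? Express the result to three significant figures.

Distance alone: 134 × (1.60/6.43)² = 134 × 0.06192 = 8.297 mrem/h.
Shield: 0.860/0.595 = 1.445 half-value layers → attenuation 2^(−1.445) = 0.3673.
Combined: 8.297 × 0.3673 = 3.047 mrem/h.

3.05 mrem/h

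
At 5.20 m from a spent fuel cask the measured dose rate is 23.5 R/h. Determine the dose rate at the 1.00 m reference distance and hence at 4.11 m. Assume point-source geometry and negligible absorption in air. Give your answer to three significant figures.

Applying the 1/r² law,
At 1.00 m: (5.20/1.00)² = 27.04, so 23.5 × 27.04 = 635.4 R/h
At 4.11 m: (1.00/4.11)² = 0.05920, so 635.4 × 0.05920 = 37.62 R/h.

635 R/h; 37.6 R/h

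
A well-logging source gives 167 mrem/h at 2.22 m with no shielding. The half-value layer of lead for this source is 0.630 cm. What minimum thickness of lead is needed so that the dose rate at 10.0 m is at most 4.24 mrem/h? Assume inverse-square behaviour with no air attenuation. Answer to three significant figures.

0.603 cm

At 10.0 m, distance alone gives 167 × (2.22/10.0)² = 167 × 0.04928 = 8.230 mrem/h.
Further attenuation needed: 8.230/4.24 = 1.941.
n = log₂(1.941) = 0.9568 half-value layers.
Thickness = 0.9568 × 0.630 cm = 0.6028 cm.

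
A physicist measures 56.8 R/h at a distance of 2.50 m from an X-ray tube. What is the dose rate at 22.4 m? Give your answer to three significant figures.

0.708 R/h

By the inverse-square law, the rate at 22.4 m is
(2.50/22.4)² = 0.01246, so 56.8 × 0.01246 = 0.7077 R/h.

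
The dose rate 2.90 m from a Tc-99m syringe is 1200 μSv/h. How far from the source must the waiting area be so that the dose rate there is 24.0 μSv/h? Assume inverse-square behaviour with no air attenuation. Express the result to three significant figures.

20.5 m

Using I₁d₁² = I₂d₂², d₂ = d₁·√(I₁/I₂).
I₁/I₂ = 1200/24.0 = 50.00, so d₂ = 2.90 × √50.00 = 20.51 m.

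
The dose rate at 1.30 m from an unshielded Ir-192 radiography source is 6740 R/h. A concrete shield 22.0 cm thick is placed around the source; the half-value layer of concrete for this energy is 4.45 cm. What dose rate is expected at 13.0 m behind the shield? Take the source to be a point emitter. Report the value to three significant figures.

Distance alone: 6740 × (1.30/13.0)² = 6740 × 0.01000 = 67.40 R/h.
Shield: 22.0/4.45 = 4.944 half-value layers → attenuation 2^(−4.944) = 0.03249.
Combined: 67.40 × 0.03249 = 2.190 R/h.

2.19 R/h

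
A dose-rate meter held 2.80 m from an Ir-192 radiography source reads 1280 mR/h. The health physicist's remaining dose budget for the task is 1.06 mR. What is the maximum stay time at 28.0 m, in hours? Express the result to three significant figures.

0.0828 h

Intensity scales as (d₁/d₂)², so rate at 28.0 m:
1280 × (2.80/28.0)² = 1280 × 0.01000 = 12.80 mR/h.
Stay time = 1.06 mR ÷ 12.80 mR/h = 0.08281 h.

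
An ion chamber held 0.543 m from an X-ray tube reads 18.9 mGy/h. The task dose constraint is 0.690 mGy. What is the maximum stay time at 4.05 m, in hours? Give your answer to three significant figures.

Intensity scales as (d₁/d₂)², so rate at 4.05 m:
(0.543/4.05)² = 0.01798, so 18.9 × 0.01798 = 0.3398 mGy/h.
Stay time = 0.690 mGy ÷ 0.3398 mGy/h = 2.031 h.

2.03 h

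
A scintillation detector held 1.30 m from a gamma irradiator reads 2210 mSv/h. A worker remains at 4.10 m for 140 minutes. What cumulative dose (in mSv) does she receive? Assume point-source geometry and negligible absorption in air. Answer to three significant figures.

Since intensity falls as 1/r², rate at 4.10 m:
2210 × (1.30/4.10)² = 2210 × 0.1005 = 222.1 mSv/h.
Dose = rate × time = 222.1 mSv/h × 2.333 h = 518.2 mSv.

518 mSv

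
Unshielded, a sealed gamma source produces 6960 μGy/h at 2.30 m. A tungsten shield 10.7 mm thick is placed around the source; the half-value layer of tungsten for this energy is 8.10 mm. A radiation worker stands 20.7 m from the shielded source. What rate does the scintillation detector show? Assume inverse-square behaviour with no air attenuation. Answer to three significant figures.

Distance alone: (2.30/20.7)² = 0.01235, so 6960 × 0.01235 = 85.96 μGy/h.
Shield: 10.7/8.10 = 1.321 half-value layers → attenuation 2^(−1.321) = 0.4003.
Combined: 85.96 × 0.4003 = 34.41 μGy/h.

34.4 μGy/h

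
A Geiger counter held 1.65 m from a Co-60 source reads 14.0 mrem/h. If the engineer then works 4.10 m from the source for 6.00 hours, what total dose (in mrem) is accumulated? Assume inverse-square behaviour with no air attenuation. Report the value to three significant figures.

Intensity scales as (d₁/d₂)², so rate at 4.10 m:
14.0 × (1.65/4.10)² = 14.0 × 0.1620 = 2.268 mrem/h.
Dose = rate × time = 2.268 mrem/h × 6.000 h = 13.61 mrem.

13.6 mrem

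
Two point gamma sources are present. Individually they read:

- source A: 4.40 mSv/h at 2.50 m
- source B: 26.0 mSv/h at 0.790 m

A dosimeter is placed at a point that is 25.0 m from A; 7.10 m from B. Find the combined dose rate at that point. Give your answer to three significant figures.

0.366 mSv/h

By superposition, sum each source's inverse-square contribution:
A: 4.40 × (2.50/25.0)² = 0.04400 mSv/h
B: 26.0 × (0.790/7.10)² = 0.3219 mSv/h
Total = 0.04400 + 0.3219 = 0.3659 mSv/h.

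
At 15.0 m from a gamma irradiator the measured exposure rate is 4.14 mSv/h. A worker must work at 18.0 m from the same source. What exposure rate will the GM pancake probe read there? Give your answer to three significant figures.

Using I₁d₁² = I₂d₂², scaling from 15.0 m to 18.0 m:
4.14 × (15.0/18.0)² = 4.14 × 0.6944 = 2.875 mSv/h.

2.88 mSv/h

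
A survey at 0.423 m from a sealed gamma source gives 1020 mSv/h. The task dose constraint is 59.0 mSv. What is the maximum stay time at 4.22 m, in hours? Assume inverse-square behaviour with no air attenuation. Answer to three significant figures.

Applying the 1/r² law, rate at 4.22 m:
1020 × (0.423/4.22)² = 1020 × 0.01005 = 10.25 mSv/h.
Stay time = 59.0 mSv ÷ 10.25 mSv/h = 5.756 h.

5.76 h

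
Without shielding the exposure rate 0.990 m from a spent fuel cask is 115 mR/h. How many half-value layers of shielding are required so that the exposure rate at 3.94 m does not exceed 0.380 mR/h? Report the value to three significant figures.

4.26 half-value layers

At 3.94 m, distance alone gives (0.990/3.94)² = 0.06314, so 115 × 0.06314 = 7.261 mR/h.
Further attenuation needed: 7.261/0.380 = 19.11.
n = log₂(19.11) = 4.256 half-value layers.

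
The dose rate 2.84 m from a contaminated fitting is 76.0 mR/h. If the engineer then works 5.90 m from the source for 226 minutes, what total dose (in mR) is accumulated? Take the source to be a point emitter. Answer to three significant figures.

66.3 mR

Using I₁d₁² = I₂d₂², rate at 5.90 m:
(2.84/5.90)² = 0.2317, so 76.0 × 0.2317 = 17.61 mR/h.
Dose = rate × time = 17.61 mR/h × 3.767 h = 66.34 mR.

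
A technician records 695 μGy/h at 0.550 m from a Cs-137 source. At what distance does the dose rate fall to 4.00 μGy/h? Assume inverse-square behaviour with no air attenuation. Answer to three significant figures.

7.25 m

Intensity scales as (d₁/d₂)², so d₂ = d₁·√(I₁/I₂).
I₁/I₂ = 695/4.00 = 173.8, so d₂ = 0.550 × √173.8 = 7.251 m.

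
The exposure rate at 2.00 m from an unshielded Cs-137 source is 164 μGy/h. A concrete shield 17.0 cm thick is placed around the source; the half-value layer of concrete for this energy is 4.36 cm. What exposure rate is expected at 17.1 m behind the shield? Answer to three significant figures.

0.150 μGy/h

Distance alone: (2.00/17.1)² = 0.01368, so 164 × 0.01368 = 2.244 μGy/h.
Shield: 17.0/4.36 = 3.899 half-value layers → attenuation 2^(−3.899) = 0.06703.
Combined: 2.244 × 0.06703 = 0.1504 μGy/h.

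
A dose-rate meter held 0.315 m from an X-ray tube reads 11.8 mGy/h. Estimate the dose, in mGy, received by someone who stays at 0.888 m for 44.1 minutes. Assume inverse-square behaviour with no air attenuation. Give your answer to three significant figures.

1.09 mGy

Intensity scales as (d₁/d₂)², so rate at 0.888 m:
11.8 × (0.315/0.888)² = 11.8 × 0.1258 = 1.484 mGy/h.
Dose = rate × time = 1.484 mGy/h × 0.7350 h = 1.091 mGy.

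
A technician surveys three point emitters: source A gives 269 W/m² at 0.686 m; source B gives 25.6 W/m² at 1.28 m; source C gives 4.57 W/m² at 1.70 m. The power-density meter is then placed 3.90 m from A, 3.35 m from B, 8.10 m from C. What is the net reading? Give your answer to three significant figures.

12.3 W/m²

Each source contributes Iᵢ·(dᵢ/rᵢ)²; contributions add.
A: 269 × (0.686/3.90)² = 8.323 W/m²
B: 25.6 × (1.28/3.35)² = 3.737 W/m²
C: 4.57 × (1.70/8.10)² = 0.2013 W/m²
Total = 8.323 + 3.737 + 0.2013 = 12.26 W/m².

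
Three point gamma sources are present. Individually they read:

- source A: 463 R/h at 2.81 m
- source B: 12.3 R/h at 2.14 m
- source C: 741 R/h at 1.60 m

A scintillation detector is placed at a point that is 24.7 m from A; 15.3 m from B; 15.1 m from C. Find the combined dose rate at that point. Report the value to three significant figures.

14.6 R/h

Each source contributes Iᵢ·(dᵢ/rᵢ)²; contributions add.
A: 463 × (2.81/24.7)² = 5.992 R/h
B: 12.3 × (2.14/15.3)² = 0.2406 R/h
C: 741 × (1.60/15.1)² = 8.320 R/h
Total = 5.992 + 0.2406 + 8.320 = 14.55 R/h.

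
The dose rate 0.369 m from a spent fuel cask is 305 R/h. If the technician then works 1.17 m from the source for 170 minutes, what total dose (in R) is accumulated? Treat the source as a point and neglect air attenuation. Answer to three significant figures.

86.0 R

By the inverse-square law, rate at 1.17 m:
305 × (0.369/1.17)² = 305 × 0.09947 = 30.34 R/h.
Dose = rate × time = 30.34 R/h × 2.833 h = 85.95 R.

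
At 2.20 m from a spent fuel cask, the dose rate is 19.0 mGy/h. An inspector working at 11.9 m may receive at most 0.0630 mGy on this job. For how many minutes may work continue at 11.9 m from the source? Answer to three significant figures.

5.82 min

Applying the 1/r² law, rate at 11.9 m:
(2.20/11.9)² = 0.03418, so 19.0 × 0.03418 = 0.6494 mGy/h.
Stay time = 0.0630 mGy ÷ 0.6494 mGy/h = 0.09701 h = 5.821 min.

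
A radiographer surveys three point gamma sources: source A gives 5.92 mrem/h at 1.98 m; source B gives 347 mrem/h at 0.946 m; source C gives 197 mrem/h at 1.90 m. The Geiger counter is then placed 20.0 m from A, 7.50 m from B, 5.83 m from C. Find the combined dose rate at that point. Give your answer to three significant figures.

26.5 mrem/h

By superposition, sum each source's inverse-square contribution:
A: 5.92 × (1.98/20.0)² = 0.05802 mrem/h
B: 347 × (0.946/7.50)² = 5.521 mrem/h
C: 197 × (1.90/5.83)² = 20.92 mrem/h
Total = 0.05802 + 5.521 + 20.92 = 26.50 mrem/h.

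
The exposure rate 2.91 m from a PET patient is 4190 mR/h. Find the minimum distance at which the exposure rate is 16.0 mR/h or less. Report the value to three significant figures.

47.1 m

Intensity scales as (d₁/d₂)², so d₂ = d₁·√(I₁/I₂).
I₁/I₂ = 4190/16.0 = 261.9, so d₂ = 2.91 × √261.9 = 47.09 m.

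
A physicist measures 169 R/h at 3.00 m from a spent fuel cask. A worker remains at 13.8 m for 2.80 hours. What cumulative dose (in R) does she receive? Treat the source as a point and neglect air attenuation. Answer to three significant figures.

22.4 R

Applying the 1/r² law, rate at 13.8 m:
(3.00/13.8)² = 0.04726, so 169 × 0.04726 = 7.987 R/h.
Dose = rate × time = 7.987 R/h × 2.800 h = 22.36 R.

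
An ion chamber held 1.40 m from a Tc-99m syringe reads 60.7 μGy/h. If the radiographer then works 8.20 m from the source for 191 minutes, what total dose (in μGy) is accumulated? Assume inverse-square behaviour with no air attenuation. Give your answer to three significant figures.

Applying the 1/r² law, rate at 8.20 m:
(1.40/8.20)² = 0.02915, so 60.7 × 0.02915 = 1.769 μGy/h.
Dose = rate × time = 1.769 μGy/h × 3.183 h = 5.631 μGy.

5.63 μGy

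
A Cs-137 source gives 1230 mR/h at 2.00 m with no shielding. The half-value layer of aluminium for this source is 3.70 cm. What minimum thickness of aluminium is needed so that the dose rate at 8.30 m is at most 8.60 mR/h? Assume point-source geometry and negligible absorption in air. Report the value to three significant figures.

At 8.30 m, distance alone gives (2.00/8.30)² = 0.05806, so 1230 × 0.05806 = 71.41 mR/h.
Further attenuation needed: 71.41/8.60 = 8.303.
n = log₂(8.303) = 3.054 half-value layers.
Thickness = 3.054 × 3.70 cm = 11.30 cm.

11.3 cm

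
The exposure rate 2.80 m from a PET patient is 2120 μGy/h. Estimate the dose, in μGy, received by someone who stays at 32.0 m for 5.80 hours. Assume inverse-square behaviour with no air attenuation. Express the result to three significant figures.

Using I₁d₁² = I₂d₂², rate at 32.0 m:
(2.80/32.0)² = 0.007656, so 2120 × 0.007656 = 16.23 μGy/h.
Dose = rate × time = 16.23 μGy/h × 5.800 h = 94.13 μGy.

94.1 μGy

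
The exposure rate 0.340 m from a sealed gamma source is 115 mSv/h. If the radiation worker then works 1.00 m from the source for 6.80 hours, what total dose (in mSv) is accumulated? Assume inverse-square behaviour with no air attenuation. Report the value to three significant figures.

90.4 mSv

Using I₁d₁² = I₂d₂², rate at 1.00 m:
(0.340/1.00)² = 0.1156, so 115 × 0.1156 = 13.29 mSv/h.
Dose = rate × time = 13.29 mSv/h × 6.800 h = 90.37 mSv.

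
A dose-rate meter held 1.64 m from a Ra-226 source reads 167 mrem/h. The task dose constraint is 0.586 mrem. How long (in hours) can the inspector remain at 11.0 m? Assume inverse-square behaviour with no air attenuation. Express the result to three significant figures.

0.158 h

Intensity scales as (d₁/d₂)², so rate at 11.0 m:
(1.64/11.0)² = 0.02223, so 167 × 0.02223 = 3.712 mrem/h.
Stay time = 0.586 mrem ÷ 3.712 mrem/h = 0.1579 h.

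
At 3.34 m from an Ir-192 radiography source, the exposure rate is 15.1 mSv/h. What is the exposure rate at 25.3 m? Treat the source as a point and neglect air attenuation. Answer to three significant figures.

0.263 mSv/h

Applying the 1/r² law, the rate at 25.3 m is
(3.34/25.3)² = 0.01743, so 15.1 × 0.01743 = 0.2632 mSv/h.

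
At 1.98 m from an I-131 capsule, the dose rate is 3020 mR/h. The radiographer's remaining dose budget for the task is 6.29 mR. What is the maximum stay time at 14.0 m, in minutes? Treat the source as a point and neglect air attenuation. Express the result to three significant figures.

Since intensity falls as 1/r², rate at 14.0 m:
(1.98/14.0)² = 0.02000, so 3020 × 0.02000 = 60.40 mR/h.
Stay time = 6.29 mR ÷ 60.40 mR/h = 0.1041 h = 6.246 min.

6.25 min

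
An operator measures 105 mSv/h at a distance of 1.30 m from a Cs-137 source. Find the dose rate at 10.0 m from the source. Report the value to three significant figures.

1.77 mSv/h

Since intensity falls as 1/r², the rate at 10.0 m is
105 × (1.30/10.0)² = 105 × 0.01690 = 1.774 mSv/h.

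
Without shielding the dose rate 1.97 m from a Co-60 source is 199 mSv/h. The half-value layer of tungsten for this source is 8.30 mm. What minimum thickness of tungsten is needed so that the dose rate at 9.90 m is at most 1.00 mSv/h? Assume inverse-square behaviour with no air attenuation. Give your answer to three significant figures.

24.7 mm

At 9.90 m, distance alone gives (1.97/9.90)² = 0.03960, so 199 × 0.03960 = 7.880 mSv/h.
Further attenuation needed: 7.880/1.00 = 7.880.
n = log₂(7.880) = 2.978 half-value layers.
Thickness = 2.978 × 8.30 mm = 24.72 mm.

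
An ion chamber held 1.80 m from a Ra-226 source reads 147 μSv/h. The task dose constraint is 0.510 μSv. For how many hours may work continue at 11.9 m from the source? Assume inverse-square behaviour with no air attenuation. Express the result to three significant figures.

Using I₁d₁² = I₂d₂², rate at 11.9 m:
147 × (1.80/11.9)² = 147 × 0.02288 = 3.363 μSv/h.
Stay time = 0.510 μSv ÷ 3.363 μSv/h = 0.1517 h.

0.152 h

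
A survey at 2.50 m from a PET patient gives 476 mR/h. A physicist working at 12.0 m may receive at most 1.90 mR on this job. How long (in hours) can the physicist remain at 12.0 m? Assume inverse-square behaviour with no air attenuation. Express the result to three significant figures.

0.0920 h

Using I₁d₁² = I₂d₂², rate at 12.0 m:
476 × (2.50/12.0)² = 476 × 0.04340 = 20.66 mR/h.
Stay time = 1.90 mR ÷ 20.66 mR/h = 0.09197 h.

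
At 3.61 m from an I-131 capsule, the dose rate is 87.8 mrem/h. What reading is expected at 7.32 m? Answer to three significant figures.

By the inverse-square law, the rate at 7.32 m is
(3.61/7.32)² = 0.2432, so 87.8 × 0.2432 = 21.35 mrem/h.

21.4 mrem/h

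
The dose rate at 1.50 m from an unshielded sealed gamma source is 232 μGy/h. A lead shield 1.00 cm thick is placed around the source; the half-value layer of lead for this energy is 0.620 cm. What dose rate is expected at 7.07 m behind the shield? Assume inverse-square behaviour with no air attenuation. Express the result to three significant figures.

3.41 μGy/h

Distance alone: (1.50/7.07)² = 0.04501, so 232 × 0.04501 = 10.44 μGy/h.
Shield: 1.00/0.620 = 1.613 half-value layers → attenuation 2^(−1.613) = 0.3269.
Combined: 10.44 × 0.3269 = 3.413 μGy/h.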